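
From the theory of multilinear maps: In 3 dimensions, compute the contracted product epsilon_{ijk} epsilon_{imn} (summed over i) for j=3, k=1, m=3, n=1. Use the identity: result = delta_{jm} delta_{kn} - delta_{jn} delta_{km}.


Using the identity: epsilon_{ijk} epsilon_{imn} = delta_{jm} delta_{kn} - delta_{jn} delta_{km}.
delta_{33} = 1
delta_{11} = 1
delta_{31} = 0
delta_{13} = 0
Result = 1 * 1 - 0 * 0 = 1 - 0 = 1

1


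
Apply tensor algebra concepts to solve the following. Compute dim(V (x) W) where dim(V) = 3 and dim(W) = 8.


The dimension of a tensor product is the product of dimensions.
dim(V) = 3, dim(W) = 8
dim(V (x) W) = 3 * 8 = 24

24


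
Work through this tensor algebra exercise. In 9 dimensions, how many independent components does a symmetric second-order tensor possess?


A symmetric rank-2 tensor in d dimensions has d(d+1)/2 independent components.
d = 9
d(d+1)/2 = 9 * 10 / 2 = 90 / 2 = 45

45


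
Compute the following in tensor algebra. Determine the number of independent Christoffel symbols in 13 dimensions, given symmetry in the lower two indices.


Christoffel symbols Gamma^k_{ij} are symmetric in i,j, so there are d * d(d+1)/2 independent symbols.
d = 13
d(d+1)/2 = 13 * 14 / 2 = 91
Total = 13 * 91 = 1183

1183


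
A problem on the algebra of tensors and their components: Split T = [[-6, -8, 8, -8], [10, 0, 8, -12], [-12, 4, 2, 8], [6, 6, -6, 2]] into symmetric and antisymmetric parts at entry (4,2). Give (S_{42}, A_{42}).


T_{42} = 6
T_{24} = -12
S_{42} = (6 + -12)/2 = -6/2 = -3
A_{42} = (6 - -12)/2 = 18/2 = 9
Check: S + A = -3 + 9 = 6 = T_{42}.

(-3, 9)


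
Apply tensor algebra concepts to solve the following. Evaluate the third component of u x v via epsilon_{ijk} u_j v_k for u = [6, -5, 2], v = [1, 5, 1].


(u x v)_3 = sum_{j,k} epsilon_{3jk} u_j v_k. Only permutations of (1,2,3) contribute; the two non-zero terms are:
eps_{312} u_1 v_2 = 1 * 6 * 5 = 30
eps_{321} u_2 v_1 = -1 * -5 * 1 = 5
(u x v)_3 = 35

35


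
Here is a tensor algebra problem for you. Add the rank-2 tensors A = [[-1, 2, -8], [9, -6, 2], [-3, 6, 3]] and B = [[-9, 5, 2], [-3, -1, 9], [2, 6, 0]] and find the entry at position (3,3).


Tensor addition is component-wise: (A + B)_{ij} = A_{ij} + B_{ij}.
A_{33} = 3
B_{33} = 0
(A + B)_{33} = 3 + 0 = 3

3


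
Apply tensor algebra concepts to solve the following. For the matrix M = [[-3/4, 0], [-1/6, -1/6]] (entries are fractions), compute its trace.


The trace is the sum of diagonal entries.
Diagonal: M[1,1] = -3/4, M[2,2] = -1/6
Tr(M) = -3/4 + -1/6
Computing step by step:
After adding M[1,1]: -3/4
After adding M[2,2]: -11/12
Tr(M) = -11/12

-11/12


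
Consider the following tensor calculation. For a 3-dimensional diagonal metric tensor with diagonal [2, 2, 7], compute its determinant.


For a diagonal metric, the determinant is the product of diagonal entries.
Diagonal entries: 2, 2, 7
det(g) = 2 * 2 * 7 = 28

28


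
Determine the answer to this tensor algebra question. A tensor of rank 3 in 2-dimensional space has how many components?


The number of components of a rank-r tensor in d dimensions is d^r.
Here d = 2 and r = 3.
2^3 = 8

8


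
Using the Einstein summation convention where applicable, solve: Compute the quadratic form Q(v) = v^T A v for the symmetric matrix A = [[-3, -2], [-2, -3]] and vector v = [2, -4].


First compute Av:
(Av)_1 = -3*2 + -2*-4 = 2
(Av)_2 = -2*2 + -3*-4 = 8
Av = [2, 8]
Then v^T (Av) = 2*2 + -4*8
= 4 + -32 = -28

-28


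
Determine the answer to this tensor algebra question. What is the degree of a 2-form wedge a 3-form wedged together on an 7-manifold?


The degree of a wedge product is the sum of the degrees of the individual forms.
Degrees: 2, 3
Total degree = 2 + 3 = 5

5


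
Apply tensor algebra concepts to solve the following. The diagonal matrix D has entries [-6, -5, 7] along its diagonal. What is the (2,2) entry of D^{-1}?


For a diagonal matrix, the inverse has entries (D^{-1})_{ii} = 1/d_{ii}.
The diagonal entries are: d_{11} = -6, d_{22} = -5, d_{33} = 7
We need (D^{-1})_{22} = 1/d_{22} = 1/-5 = -1/5

-1/5


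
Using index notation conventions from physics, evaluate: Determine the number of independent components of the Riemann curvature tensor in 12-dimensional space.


The Riemann tensor in d dimensions has d^2(d^2 - 1)/12 independent components.
d = 12, so d^2 = 144
d^2 - 1 = 143
d^2(d^2 - 1) = 144 * 143 = 20592
Divide by 12: 20592 / 12 = 1716

1716


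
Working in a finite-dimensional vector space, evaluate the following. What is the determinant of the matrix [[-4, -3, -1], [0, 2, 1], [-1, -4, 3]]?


Expanding along the first row, det(A) = a11*M_11 - a12*M_12 + a13*M_13, where M_1j is the (1,j) minor.
Minor M_11 = 2*3 - 1*-4 = 10
Minor M_12 = 0*3 - 1*-1 = 1
Minor M_13 = 0*-4 - 2*-1 = 2
det = -4*(10) - -3*(1) + -1*(2)
    = -40 - -3 + -2
    = -39

-39


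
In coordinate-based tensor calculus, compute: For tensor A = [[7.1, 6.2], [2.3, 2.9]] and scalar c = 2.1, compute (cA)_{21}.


Scalar multiplication: (cA)_{ij} = c * A_{ij}.
c = 2.1
A_{21} = 2.3
(cA)_{21} = 2.1 * 2.3 = 4.83

4.83


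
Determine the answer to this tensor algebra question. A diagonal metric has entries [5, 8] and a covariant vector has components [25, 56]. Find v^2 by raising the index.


To raise an index with a diagonal metric: v^i = v_i / g_{ii}.
For index 2: v_2 = 56, g_{22} = 8
v^2 = 56 / 8 = 7

7


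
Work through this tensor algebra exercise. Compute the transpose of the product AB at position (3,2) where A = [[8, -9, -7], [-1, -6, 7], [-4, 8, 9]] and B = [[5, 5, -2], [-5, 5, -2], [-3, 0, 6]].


(AB)^T_{ij} = (AB)_{ji} = sum_k A_{jk} B_{ki}.
For i=3, j=2 we need (AB)_{23}:
A_{21} * B_{13} = -1 * -2 = 2
A_{22} * B_{23} = -6 * -2 = 12
A_{23} * B_{33} = 7 * 6 = 42
Sum = 2 + 12 + 42 = 56

56


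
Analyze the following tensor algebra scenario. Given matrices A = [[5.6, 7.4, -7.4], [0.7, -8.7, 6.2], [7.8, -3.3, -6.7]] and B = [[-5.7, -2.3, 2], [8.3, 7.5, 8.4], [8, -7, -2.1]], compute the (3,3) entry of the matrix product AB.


(AB)_{ij} = sum_k A_{ik} B_{kj}.
For i=3, j=3:
A_{31} * B_{13} = 7.8 * 2 = 15.6
A_{32} * B_{23} = -3.3 * 8.4 = -27.72
A_{33} * B_{33} = -6.7 * -2.1 = 14.07
Sum = 15.6 + -27.72 + 14.07 = 1.95

1.95


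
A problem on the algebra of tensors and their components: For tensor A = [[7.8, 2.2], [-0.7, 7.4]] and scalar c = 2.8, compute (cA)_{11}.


Scalar multiplication: (cA)_{ij} = c * A_{ij}.
c = 2.8
A_{11} = 7.8
(cA)_{11} = 2.8 * 7.8 = 21.84

21.84


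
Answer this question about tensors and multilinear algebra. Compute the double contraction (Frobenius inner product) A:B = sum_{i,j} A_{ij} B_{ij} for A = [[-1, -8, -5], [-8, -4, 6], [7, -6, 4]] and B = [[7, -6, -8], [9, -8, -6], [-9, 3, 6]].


A:B = sum over all i,j of A_{ij} * B_{ij}.
Row 1: -1*7=-7, -8*-6=48, -5*-8=40 => row sum = 81
Row 2: -8*9=-72, -4*-8=32, 6*-6=-36 => row sum = -76
Row 3: 7*-9=-63, -6*3=-18, 4*6=24 => row sum = -57
Total = 81 + -76 + -57 = -52

-52


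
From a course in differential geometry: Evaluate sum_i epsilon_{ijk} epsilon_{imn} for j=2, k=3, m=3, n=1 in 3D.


Using the identity: epsilon_{ijk} epsilon_{imn} = delta_{jm} delta_{kn} - delta_{jn} delta_{km}.
delta_{23} = 0
delta_{31} = 0
delta_{21} = 0
delta_{33} = 1
Result = 0 * 0 - 0 * 1 = 0 - 0 = 0

0


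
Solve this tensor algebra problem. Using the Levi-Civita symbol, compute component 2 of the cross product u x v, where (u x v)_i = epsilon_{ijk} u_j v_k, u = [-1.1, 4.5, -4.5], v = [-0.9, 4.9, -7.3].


(u x v)_2 = sum_{j,k} epsilon_{2jk} u_j v_k. Only permutations of (1,2,3) contribute; the two non-zero terms are:
eps_{213} u_1 v_3 = -1 * -1.1 * -7.3 = -8.03
eps_{231} u_3 v_1 = 1 * -4.5 * -0.9 = 4.05
(u x v)_2 = -3.98

-3.98


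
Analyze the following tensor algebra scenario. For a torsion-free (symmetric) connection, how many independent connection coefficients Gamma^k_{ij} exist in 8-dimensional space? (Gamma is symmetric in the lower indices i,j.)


Christoffel symbols Gamma^k_{ij} are symmetric in i,j, so there are d * d(d+1)/2 independent symbols.
d = 8
d(d+1)/2 = 8 * 9 / 2 = 36
Total = 8 * 36 = 288

288


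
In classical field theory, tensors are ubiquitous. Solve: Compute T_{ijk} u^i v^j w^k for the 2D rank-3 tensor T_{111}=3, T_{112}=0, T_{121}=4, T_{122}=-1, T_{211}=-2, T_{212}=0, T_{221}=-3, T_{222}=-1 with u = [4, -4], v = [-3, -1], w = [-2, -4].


S = sum over i,j,k of T_{ijk} u_i v_j w_k. Expanding all 8 terms:
T_{111}*u_1*v_1*w_1 = 3*4*-3*-2 = 72  (running total: 72)
T_{112}*u_1*v_1*w_2 = 0*4*-3*-4 = 0  (running total: 72)
T_{121}*u_1*v_2*w_1 = 4*4*-1*-2 = 32  (running total: 104)
T_{122}*u_1*v_2*w_2 = -1*4*-1*-4 = -16  (running total: 88)
T_{211}*u_2*v_1*w_1 = -2*-4*-3*-2 = 48  (running total: 136)
T_{212}*u_2*v_1*w_2 = 0*-4*-3*-4 = 0  (running total: 136)
T_{221}*u_2*v_2*w_1 = -3*-4*-1*-2 = 24  (running total: 160)
T_{222}*u_2*v_2*w_2 = -1*-4*-1*-4 = 16  (running total: 176)
S = 176

176


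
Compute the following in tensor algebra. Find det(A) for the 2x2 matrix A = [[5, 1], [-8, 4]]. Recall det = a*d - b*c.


For a 2x2 matrix [[a, b], [c, d]], det = a*d - b*c.
a = 5, b = 1, c = -8, d = 4
a*d = 5 * 4 = 20
b*c = 1 * -8 = -8
det = 20 - -8 = 28

28


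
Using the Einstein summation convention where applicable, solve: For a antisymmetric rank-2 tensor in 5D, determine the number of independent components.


A antisymmetric rank-2 tensor in d dimensions has d(d-1)/2 independent components.
d = 5
d(d-1)/2 = 5 * 4 / 2 = 20 / 2 = 10

10


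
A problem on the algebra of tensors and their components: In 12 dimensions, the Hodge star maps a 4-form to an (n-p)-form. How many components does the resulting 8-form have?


The Hodge dual of a p-form on an n-dimensional manifold is an (n-p)-form.
n = 12, p = 4, so dual degree = 12 - 4 = 8
The number of components is C(n, n-p) = C(12, 8) = 495

495


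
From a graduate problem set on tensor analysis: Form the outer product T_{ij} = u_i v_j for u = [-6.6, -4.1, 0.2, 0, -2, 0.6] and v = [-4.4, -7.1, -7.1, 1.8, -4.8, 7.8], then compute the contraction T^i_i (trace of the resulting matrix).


The outer product gives T_{ij} = u_i v_j.
The trace (contraction) is Tr(T) = sum_i T_{ii} = sum_i u_i v_i.
Diagonal entries:
T_{11} = u_1 * v_1 = -6.6 * -4.4 = 29.04
T_{22} = u_2 * v_2 = -4.1 * -7.1 = 29.11
T_{33} = u_3 * v_3 = 0.2 * -7.1 = -1.42
T_{44} = u_4 * v_4 = 0 * 1.8 = 0
T_{55} = u_5 * v_5 = -2 * -4.8 = 9.6
T_{66} = u_6 * v_6 = 0.6 * 7.8 = 4.68
Tr(T) = 29.04 + 29.11 + -1.42 + 0 + 9.6 + 4.68 = 71.01

71.01


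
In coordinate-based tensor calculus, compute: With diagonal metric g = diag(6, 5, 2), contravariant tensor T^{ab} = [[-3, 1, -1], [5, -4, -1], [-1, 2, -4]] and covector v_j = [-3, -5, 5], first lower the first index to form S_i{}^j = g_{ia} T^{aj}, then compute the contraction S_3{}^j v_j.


Step 1: lower the first index. For a diagonal metric, g_{ia} T^{aj} = g_{ii} T^{ij} (no sum on i).
g_{33} = 2
S_3{}^1 = 2 * T^{31} = 2 * -1 = -2
S_3{}^2 = 2 * T^{32} = 2 * 2 = 4
S_3{}^3 = 2 * T^{33} = 2 * -4 = -8
Step 2: contract S_3{}^j with v_j.
S_3{}^1 * v_1 = -2 * -3 = 6
S_3{}^2 * v_2 = 4 * -5 = -20
S_3{}^3 * v_3 = -8 * 5 = -40
Result = 6 + -20 + -40 = -54

-54


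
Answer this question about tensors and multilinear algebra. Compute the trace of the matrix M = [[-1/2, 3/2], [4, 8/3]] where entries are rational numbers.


The trace is the sum of diagonal entries.
Diagonal: M[1,1] = -1/2, M[2,2] = 8/3
Tr(M) = -1/2 + 8/3
Computing step by step:
After adding M[1,1]: -1/2
After adding M[2,2]: 13/6
Tr(M) = 13/6

13/6


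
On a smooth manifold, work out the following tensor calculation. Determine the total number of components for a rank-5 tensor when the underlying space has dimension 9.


The number of components of a rank-r tensor in d dimensions is d^r.
Here d = 9 and r = 5.
9^5 = 59049

59049


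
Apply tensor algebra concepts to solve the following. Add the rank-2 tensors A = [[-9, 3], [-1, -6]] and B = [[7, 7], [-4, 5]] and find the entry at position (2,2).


Tensor addition is component-wise: (A + B)_{ij} = A_{ij} + B_{ij}.
A_{22} = -6
B_{22} = 5
(A + B)_{22} = -6 + 5 = -1

-1


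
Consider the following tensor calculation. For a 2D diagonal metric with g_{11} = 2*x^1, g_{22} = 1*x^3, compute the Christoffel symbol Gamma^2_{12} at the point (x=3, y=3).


For a diagonal metric, Gamma^k_{ij} = (1/2) g^{kk} (dg_{ik}/dx_j + dg_{jk}/dx_i - dg_{ij}/dx_k).
The metric is diagonal, so g_{ab} = 0 for a != b.
At the given point: g_{11} = 6, g_{22} = 27
g^{22} = 1/27
dg_{12}/dx_2 = 0 (off-diagonal)
dg_{22}/dx_1 = dg_{22}/dx_1 = 27
dg_{12}/dx_2 = 0 (off-diagonal)
Numerator = 0 + 27 - 0 = 27
Gamma^2_{12} = 27 / (2 * 27) = 1/2

1/2


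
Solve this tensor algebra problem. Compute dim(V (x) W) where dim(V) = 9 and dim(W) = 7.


The dimension of a tensor product is the product of dimensions.
dim(V) = 9, dim(W) = 7
dim(V (x) W) = 9 * 7 = 63

63


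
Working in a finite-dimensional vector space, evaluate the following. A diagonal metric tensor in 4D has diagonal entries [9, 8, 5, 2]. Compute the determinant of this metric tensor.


For a diagonal metric, the determinant is the product of diagonal entries.
Diagonal entries: 9, 8, 5, 2
det(g) = 9 * 8 * 5 * 2 = 720

720


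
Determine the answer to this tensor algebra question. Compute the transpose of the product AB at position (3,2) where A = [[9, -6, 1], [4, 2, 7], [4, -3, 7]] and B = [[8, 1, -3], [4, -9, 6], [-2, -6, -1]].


(AB)^T_{ij} = (AB)_{ji} = sum_k A_{jk} B_{ki}.
For i=3, j=2 we need (AB)_{23}:
A_{21} * B_{13} = 4 * -3 = -12
A_{22} * B_{23} = 2 * 6 = 12
A_{23} * B_{33} = 7 * -1 = -7
Sum = -12 + 12 + -7 = -7

-7


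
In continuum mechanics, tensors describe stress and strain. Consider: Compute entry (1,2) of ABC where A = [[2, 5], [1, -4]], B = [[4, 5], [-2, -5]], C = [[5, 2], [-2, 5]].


(ABC)_{12} = sum_m (AB)_{1m} C_{m2}. First compute row 1 of AB.
(AB)_{11} = 2*4 + 5*-2 = -2
(AB)_{12} = 2*5 + 5*-5 = -15
Now contract with column 2 of C:
(AB)_{11} * C_{12} = -2 * 2 = -4
(AB)_{12} * C_{22} = -15 * 5 = -75
(ABC)_{12} = -4 + -75 = -79

-79


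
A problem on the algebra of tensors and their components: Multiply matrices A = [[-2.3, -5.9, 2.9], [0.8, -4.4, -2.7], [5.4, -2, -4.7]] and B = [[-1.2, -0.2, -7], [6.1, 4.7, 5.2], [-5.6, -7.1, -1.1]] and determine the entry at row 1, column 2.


(AB)_{ij} = sum_k A_{ik} B_{kj}.
For i=1, j=2:
A_{11} * B_{12} = -2.3 * -0.2 = 0.46
A_{12} * B_{22} = -5.9 * 4.7 = -27.73
A_{13} * B_{32} = 2.9 * -7.1 = -20.59
Sum = 0.46 + -27.73 + -20.59 = -47.86

-47.86


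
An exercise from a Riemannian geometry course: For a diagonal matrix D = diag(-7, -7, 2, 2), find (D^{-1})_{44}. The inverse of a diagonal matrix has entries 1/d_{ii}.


For a diagonal matrix, the inverse has entries (D^{-1})_{ii} = 1/d_{ii}.
The diagonal entries are: d_{11} = -7, d_{22} = -7, d_{33} = 2, d_{44} = 2
We need (D^{-1})_{44} = 1/d_{44} = 1/2 = 1/2

1/2


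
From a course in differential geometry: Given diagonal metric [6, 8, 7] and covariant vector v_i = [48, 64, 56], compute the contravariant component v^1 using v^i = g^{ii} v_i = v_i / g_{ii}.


To raise an index with a diagonal metric: v^i = v_i / g_{ii}.
For index 1: v_1 = 48, g_{11} = 6
v^1 = 48 / 6 = 8

8


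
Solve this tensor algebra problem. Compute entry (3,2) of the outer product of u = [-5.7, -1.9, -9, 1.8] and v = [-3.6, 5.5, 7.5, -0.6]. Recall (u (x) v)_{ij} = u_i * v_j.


The outer product entry T_{ij} = u_i * v_j.
We need i=3, j=2.
u_3 = -9, v_2 = 5.5
T_{3,2} = -9 * 5.5 = -49.5

-49.5


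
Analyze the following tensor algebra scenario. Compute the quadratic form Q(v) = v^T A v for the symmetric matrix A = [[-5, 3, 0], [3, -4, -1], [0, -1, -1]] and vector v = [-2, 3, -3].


First compute Av:
(Av)_1 = -5*-2 + 3*3 + 0*-3 = 19
(Av)_2 = 3*-2 + -4*3 + -1*-3 = -15
(Av)_3 = 0*-2 + -1*3 + -1*-3 = 0
Av = [19, -15, 0]
Then v^T (Av) = -2*19 + 3*-15 + -3*0
= -38 + -45 + 0 = -83

-83


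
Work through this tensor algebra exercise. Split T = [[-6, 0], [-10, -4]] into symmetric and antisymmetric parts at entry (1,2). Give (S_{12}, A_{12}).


T_{12} = 0
T_{21} = -10
S_{12} = (0 + -10)/2 = -10/2 = -5
A_{12} = (0 - -10)/2 = 10/2 = 5
Check: S + A = -5 + 5 = 0 = T_{12}.

(-5, 5)


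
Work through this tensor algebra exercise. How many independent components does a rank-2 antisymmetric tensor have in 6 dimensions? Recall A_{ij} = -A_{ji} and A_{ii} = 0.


An antisymmetric rank-2 tensor satisfies A_{ij} = -A_{ji}, so diagonal entries are zero.
The independent components are the upper-triangular entries: C(n, 2) = n(n-1)/2.
n = 6
C(6, 2) = 6 * 5 / 2 = 30 / 2 = 15

15


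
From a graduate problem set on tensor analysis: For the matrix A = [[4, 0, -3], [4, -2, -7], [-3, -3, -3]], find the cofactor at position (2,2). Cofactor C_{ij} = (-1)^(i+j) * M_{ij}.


To find cofactor C_{22}, delete row 2 and column 2.
The resulting 2x2 submatrix is: [[4, -3], [-3, -3]]
Minor M_{22} = 4*-3 - -3*-3
  = -12 - 9 = -21
Sign = (-1)^(2+2) = (-1)^4 = 1
Cofactor C_{22} = 1 * -21 = -21

-21


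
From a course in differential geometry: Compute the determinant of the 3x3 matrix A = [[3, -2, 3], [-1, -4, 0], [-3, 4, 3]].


Expanding along the first row, det(A) = a11*M_11 - a12*M_12 + a13*M_13, where M_1j is the (1,j) minor.
Minor M_11 = -4*3 - 0*4 = -12
Minor M_12 = -1*3 - 0*-3 = -3
Minor M_13 = -1*4 - -4*-3 = -16
det = 3*(-12) - -2*(-3) + 3*(-16)
    = -36 - 6 + -48
    = -90

-90


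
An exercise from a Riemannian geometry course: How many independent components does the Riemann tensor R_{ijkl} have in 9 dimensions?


The Riemann tensor in d dimensions has d^2(d^2 - 1)/12 independent components.
d = 9, so d^2 = 81
d^2 - 1 = 80
d^2(d^2 - 1) = 81 * 80 = 6480
Divide by 12: 6480 / 12 = 540

540


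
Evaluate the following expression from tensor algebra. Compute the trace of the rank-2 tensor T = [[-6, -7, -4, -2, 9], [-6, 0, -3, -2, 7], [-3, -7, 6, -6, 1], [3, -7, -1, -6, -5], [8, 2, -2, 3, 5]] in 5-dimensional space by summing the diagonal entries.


The contraction (trace) of a rank-2 tensor is the sum of its diagonal elements.
Diagonal entries: A[1,1] = -6, A[2,2] = 0, A[3,3] = 6, A[4,4] = -6, A[5,5] = 5
Tr(A) = -6 + 0 + 6 + -6 + 5 = -1

-1


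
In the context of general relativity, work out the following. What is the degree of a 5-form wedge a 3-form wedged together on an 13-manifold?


The degree of a wedge product is the sum of the degrees of the individual forms.
Degrees: 5, 3
Total degree = 5 + 3 = 8

8


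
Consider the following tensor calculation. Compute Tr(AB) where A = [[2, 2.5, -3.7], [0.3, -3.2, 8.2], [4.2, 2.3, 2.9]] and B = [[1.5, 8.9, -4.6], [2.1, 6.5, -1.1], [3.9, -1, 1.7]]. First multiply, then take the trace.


Tr(AB) = sum_i (AB)_{ii} where (AB)_{ii} = sum_k A_{ik} B_{ki}.
(AB)_{11} = 2*1.5 + 2.5*2.1 + -3.7*3.9 = -6.18
(AB)_{22} = 0.3*8.9 + -3.2*6.5 + 8.2*-1 = -26.33
(AB)_{33} = 4.2*-4.6 + 2.3*-1.1 + 2.9*1.7 = -16.92
Tr(AB) = -6.18 + -26.33 + -16.92 = -49.43

-49.43


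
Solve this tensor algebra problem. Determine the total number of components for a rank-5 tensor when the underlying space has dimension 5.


The number of components of a rank-r tensor in d dimensions is d^r.
Here d = 5 and r = 5.
5^5 = 3125

3125


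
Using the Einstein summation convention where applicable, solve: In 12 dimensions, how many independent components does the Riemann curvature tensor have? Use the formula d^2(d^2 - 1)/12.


The Riemann tensor in d dimensions has d^2(d^2 - 1)/12 independent components.
d = 12, so d^2 = 144
d^2 - 1 = 143
d^2(d^2 - 1) = 144 * 143 = 20592
Divide by 12: 20592 / 12 = 1716

1716


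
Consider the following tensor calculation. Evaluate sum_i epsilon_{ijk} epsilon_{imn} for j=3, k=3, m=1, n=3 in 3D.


Using the identity: epsilon_{ijk} epsilon_{imn} = delta_{jm} delta_{kn} - delta_{jn} delta_{km}.
delta_{31} = 0
delta_{33} = 1
delta_{33} = 1
delta_{31} = 0
Result = 0 * 1 - 1 * 0 = 0 - 0 = 0

0


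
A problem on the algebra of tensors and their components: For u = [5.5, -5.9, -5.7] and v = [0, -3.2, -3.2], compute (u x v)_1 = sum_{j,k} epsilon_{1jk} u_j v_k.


(u x v)_1 = sum_{j,k} epsilon_{1jk} u_j v_k. Only permutations of (1,2,3) contribute; the two non-zero terms are:
eps_{123} u_2 v_3 = 1 * -5.9 * -3.2 = 18.88
eps_{132} u_3 v_2 = -1 * -5.7 * -3.2 = -18.24
(u x v)_1 = 0.64

0.64


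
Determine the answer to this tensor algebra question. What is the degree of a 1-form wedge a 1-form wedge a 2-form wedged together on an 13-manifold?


The degree of a wedge product is the sum of the degrees of the individual forms.
Degrees: 1, 1, 2
Total degree = 1 + 1 + 2 = 4

4


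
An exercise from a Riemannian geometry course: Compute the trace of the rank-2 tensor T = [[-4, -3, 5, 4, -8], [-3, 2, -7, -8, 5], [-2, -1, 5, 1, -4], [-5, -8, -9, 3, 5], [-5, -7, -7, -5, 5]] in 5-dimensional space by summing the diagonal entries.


The contraction (trace) of a rank-2 tensor is the sum of its diagonal elements.
Diagonal entries: A[1,1] = -4, A[2,2] = 2, A[3,3] = 5, A[4,4] = 3, A[5,5] = 5
Tr(A) = -4 + 2 + 5 + 3 + 5 = 11

11


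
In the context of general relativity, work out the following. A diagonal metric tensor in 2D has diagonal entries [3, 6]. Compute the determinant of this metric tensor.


For a diagonal metric, the determinant is the product of diagonal entries.
Diagonal entries: 3, 6
det(g) = 3 * 6 = 18

18


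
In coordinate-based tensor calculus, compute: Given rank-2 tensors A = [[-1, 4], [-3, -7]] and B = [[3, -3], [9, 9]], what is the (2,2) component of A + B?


Tensor addition is component-wise: (A + B)_{ij} = A_{ij} + B_{ij}.
A_{22} = -7
B_{22} = 9
(A + B)_{22} = -7 + 9 = 2

2


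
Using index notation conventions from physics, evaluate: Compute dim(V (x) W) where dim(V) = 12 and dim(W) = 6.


The dimension of a tensor product is the product of dimensions.
dim(V) = 12, dim(W) = 6
dim(V (x) W) = 12 * 6 = 72

72


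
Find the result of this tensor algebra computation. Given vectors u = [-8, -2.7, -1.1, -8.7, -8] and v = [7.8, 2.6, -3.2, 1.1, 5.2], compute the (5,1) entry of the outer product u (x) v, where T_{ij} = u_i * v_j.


The outer product entry T_{ij} = u_i * v_j.
We need i=5, j=1.
u_5 = -8, v_1 = 7.8
T_{5,1} = -8 * 7.8 = -62.4

-62.4


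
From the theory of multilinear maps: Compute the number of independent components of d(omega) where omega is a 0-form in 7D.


The exterior derivative of a p-form is a (p+1)-form.
Its number of independent components is C(n, p+1).
n = 7, p+1 = 1
C(7, 1) = 7

7


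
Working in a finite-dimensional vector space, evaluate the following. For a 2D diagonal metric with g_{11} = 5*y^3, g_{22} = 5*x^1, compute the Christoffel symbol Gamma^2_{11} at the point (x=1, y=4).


For a diagonal metric, Gamma^k_{ij} = (1/2) g^{kk} (dg_{ik}/dx_j + dg_{jk}/dx_i - dg_{ij}/dx_k).
The metric is diagonal, so g_{ab} = 0 for a != b.
At the given point: g_{11} = 320, g_{22} = 5
g^{22} = 1/5
dg_{12}/dx_1 = 0 (off-diagonal)
dg_{12}/dx_1 = 0 (off-diagonal)
dg_{11}/dx_2 = dg_{11}/dx_2 = 240
Numerator = 0 + 0 - 240 = -240
Gamma^2_{11} = -240 / (2 * 5) = -24

-24


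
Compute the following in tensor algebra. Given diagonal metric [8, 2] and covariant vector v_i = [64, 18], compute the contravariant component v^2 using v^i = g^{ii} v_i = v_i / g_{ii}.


To raise an index with a diagonal metric: v^i = v_i / g_{ii}.
For index 2: v_2 = 18, g_{22} = 2
v^2 = 18 / 2 = 9

9


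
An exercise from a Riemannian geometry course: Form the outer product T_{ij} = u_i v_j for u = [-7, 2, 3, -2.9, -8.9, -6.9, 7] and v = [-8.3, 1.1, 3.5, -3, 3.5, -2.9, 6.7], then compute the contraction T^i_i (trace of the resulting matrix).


The outer product gives T_{ij} = u_i v_j.
The trace (contraction) is Tr(T) = sum_i T_{ii} = sum_i u_i v_i.
Diagonal entries:
T_{11} = u_1 * v_1 = -7 * -8.3 = 58.1
T_{22} = u_2 * v_2 = 2 * 1.1 = 2.2
T_{33} = u_3 * v_3 = 3 * 3.5 = 10.5
T_{44} = u_4 * v_4 = -2.9 * -3 = 8.7
T_{55} = u_5 * v_5 = -8.9 * 3.5 = -31.15
T_{66} = u_6 * v_6 = -6.9 * -2.9 = 20.01
T_{77} = u_7 * v_7 = 7 * 6.7 = 46.9
Tr(T) = 58.1 + 2.2 + 10.5 + 8.7 + -31.15 + 20.01 + 46.9 = 115.26

115.26


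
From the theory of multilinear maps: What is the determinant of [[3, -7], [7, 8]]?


For a 2x2 matrix [[a, b], [c, d]], det = a*d - b*c.
a = 3, b = -7, c = 7, d = 8
a*d = 3 * 8 = 24
b*c = -7 * 7 = -49
det = 24 - -49 = 73

73


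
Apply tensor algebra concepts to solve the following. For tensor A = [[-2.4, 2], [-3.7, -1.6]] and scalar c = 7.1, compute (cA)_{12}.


Scalar multiplication: (cA)_{ij} = c * A_{ij}.
c = 7.1
A_{12} = 2
(cA)_{12} = 7.1 * 2 = 14.2

14.2


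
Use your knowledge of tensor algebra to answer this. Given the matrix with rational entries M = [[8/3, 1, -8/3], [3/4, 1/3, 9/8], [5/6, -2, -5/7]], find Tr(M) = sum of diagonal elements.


The trace is the sum of diagonal entries.
Diagonal: M[1,1] = 8/3, M[2,2] = 1/3, M[3,3] = -5/7
Tr(M) = 8/3 + 1/3 + -5/7
Computing step by step:
After adding M[1,1]: 8/3
After adding M[2,2]: 3
After adding M[3,3]: 16/7
Tr(M) = 16/7

16/7


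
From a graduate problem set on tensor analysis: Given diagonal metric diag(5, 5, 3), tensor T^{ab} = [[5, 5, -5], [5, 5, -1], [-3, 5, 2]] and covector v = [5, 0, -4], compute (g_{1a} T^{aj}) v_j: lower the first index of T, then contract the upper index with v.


Step 1: lower the first index. For a diagonal metric, g_{ia} T^{aj} = g_{ii} T^{ij} (no sum on i).
g_{11} = 5
S_1{}^1 = 5 * T^{11} = 5 * 5 = 25
S_1{}^2 = 5 * T^{12} = 5 * 5 = 25
S_1{}^3 = 5 * T^{13} = 5 * -5 = -25
Step 2: contract S_1{}^j with v_j.
S_1{}^1 * v_1 = 25 * 5 = 125
S_1{}^2 * v_2 = 25 * 0 = 0
S_1{}^3 * v_3 = -25 * -4 = 100
Result = 125 + 0 + 100 = 225

225


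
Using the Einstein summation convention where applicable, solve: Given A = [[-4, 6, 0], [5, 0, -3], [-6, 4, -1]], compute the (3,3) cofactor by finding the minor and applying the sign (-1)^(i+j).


To find cofactor C_{33}, delete row 3 and column 3.
The resulting 2x2 submatrix is: [[-4, 6], [5, 0]]
Minor M_{33} = -4*0 - 6*5
  = 0 - 30 = -30
Sign = (-1)^(3+3) = (-1)^6 = 1
Cofactor C_{33} = 1 * -30 = -30

-30


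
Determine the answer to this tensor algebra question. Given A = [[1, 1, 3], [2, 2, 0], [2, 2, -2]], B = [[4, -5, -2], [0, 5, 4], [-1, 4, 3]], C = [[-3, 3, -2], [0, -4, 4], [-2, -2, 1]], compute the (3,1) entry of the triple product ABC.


(ABC)_{31} = sum_m (AB)_{3m} C_{m1}. First compute row 3 of AB.
(AB)_{31} = 2*4 + 2*0 + -2*-1 = 10
(AB)_{32} = 2*-5 + 2*5 + -2*4 = -8
(AB)_{33} = 2*-2 + 2*4 + -2*3 = -2
Now contract with column 1 of C:
(AB)_{31} * C_{11} = 10 * -3 = -30
(AB)_{32} * C_{21} = -8 * 0 = 0
(AB)_{33} * C_{31} = -2 * -2 = 4
(ABC)_{31} = -30 + 0 + 4 = -26

-26


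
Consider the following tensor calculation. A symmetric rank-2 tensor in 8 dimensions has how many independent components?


A symmetric rank-2 tensor in d dimensions has d(d+1)/2 independent components.
d = 8
d(d+1)/2 = 8 * 9 / 2 = 72 / 2 = 36

36


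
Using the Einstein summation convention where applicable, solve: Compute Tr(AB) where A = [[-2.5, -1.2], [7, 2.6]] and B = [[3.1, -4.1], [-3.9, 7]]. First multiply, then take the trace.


Tr(AB) = sum_i (AB)_{ii} where (AB)_{ii} = sum_k A_{ik} B_{ki}.
(AB)_{11} = -2.5*3.1 + -1.2*-3.9 = -3.07
(AB)_{22} = 7*-4.1 + 2.6*7 = -10.5
Tr(AB) = -3.07 + -10.5 = -13.57

-13.57


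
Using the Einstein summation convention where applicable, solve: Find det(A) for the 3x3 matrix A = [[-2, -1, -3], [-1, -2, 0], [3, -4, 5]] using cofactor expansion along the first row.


Expanding along the first row, det(A) = a11*M_11 - a12*M_12 + a13*M_13, where M_1j is the (1,j) minor.
Minor M_11 = -2*5 - 0*-4 = -10
Minor M_12 = -1*5 - 0*3 = -5
Minor M_13 = -1*-4 - -2*3 = 10
det = -2*(-10) - -1*(-5) + -3*(10)
    = 20 - 5 + -30
    = -15

-15


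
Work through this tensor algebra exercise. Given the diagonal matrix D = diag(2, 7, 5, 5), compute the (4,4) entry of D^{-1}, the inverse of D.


For a diagonal matrix, the inverse has entries (D^{-1})_{ii} = 1/d_{ii}.
The diagonal entries are: d_{11} = 2, d_{22} = 7, d_{33} = 5, d_{44} = 5
We need (D^{-1})_{44} = 1/d_{44} = 1/5 = 1/5

1/5


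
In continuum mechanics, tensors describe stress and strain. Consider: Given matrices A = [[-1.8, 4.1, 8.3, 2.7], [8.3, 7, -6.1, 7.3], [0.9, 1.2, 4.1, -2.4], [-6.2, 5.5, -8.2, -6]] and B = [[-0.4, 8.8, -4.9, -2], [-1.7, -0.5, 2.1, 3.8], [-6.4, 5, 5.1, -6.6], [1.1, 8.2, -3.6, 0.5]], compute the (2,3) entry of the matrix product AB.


(AB)_{ij} = sum_k A_{ik} B_{kj}.
For i=2, j=3:
A_{21} * B_{13} = 8.3 * -4.9 = -40.67
A_{22} * B_{23} = 7 * 2.1 = 14.7
A_{23} * B_{33} = -6.1 * 5.1 = -31.11
A_{24} * B_{43} = 7.3 * -3.6 = -26.28
Sum = -40.67 + 14.7 + -31.11 + -26.28 = -83.36

-83.36


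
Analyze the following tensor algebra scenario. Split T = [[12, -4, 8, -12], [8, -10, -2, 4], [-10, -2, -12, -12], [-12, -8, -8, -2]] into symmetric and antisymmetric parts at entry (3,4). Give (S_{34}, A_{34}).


T_{34} = -12
T_{43} = -8
S_{34} = (-12 + -8)/2 = -20/2 = -10
A_{34} = (-12 - -8)/2 = -4/2 = -2
Check: S + A = -10 + -2 = -12 = T_{34}.

(-10, -2)


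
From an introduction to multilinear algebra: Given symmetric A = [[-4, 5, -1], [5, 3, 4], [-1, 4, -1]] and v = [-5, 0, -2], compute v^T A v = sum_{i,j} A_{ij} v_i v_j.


First compute Av:
(Av)_1 = -4*-5 + 5*0 + -1*-2 = 22
(Av)_2 = 5*-5 + 3*0 + 4*-2 = -33
(Av)_3 = -1*-5 + 4*0 + -1*-2 = 7
Av = [22, -33, 7]
Then v^T (Av) = -5*22 + 0*-33 + -2*7
= -110 + 0 + -14 = -124

-124


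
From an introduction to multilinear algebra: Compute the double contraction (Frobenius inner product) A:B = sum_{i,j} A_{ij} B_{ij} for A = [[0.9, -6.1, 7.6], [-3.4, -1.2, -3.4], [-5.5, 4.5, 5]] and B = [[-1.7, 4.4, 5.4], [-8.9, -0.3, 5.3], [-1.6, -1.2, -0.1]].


A:B = sum over all i,j of A_{ij} * B_{ij}.
Row 1: 0.9*-1.7=-1.53, -6.1*4.4=-26.84, 7.6*5.4=41.04 => row sum = 12.67
Row 2: -3.4*-8.9=30.26, -1.2*-0.3=0.36, -3.4*5.3=-18.02 => row sum = 12.6
Row 3: -5.5*-1.6=8.8, 4.5*-1.2=-5.4, 5*-0.1=-0.5 => row sum = 2.9
Total = 12.67 + 12.6 + 2.9 = 28.17

28.17


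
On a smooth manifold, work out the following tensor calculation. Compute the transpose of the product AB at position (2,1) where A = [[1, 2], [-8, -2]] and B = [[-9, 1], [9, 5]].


(AB)^T_{ij} = (AB)_{ji} = sum_k A_{jk} B_{ki}.
For i=2, j=1 we need (AB)_{12}:
A_{11} * B_{12} = 1 * 1 = 1
A_{12} * B_{22} = 2 * 5 = 10
Sum = 1 + 10 = 11

11


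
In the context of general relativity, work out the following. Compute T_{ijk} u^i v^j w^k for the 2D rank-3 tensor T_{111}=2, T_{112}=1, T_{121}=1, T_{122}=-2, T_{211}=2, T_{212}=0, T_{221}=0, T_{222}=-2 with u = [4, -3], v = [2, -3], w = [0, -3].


S = sum over i,j,k of T_{ijk} u_i v_j w_k. Expanding all 8 terms:
T_{111}*u_1*v_1*w_1 = 2*4*2*0 = 0  (running total: 0)
T_{112}*u_1*v_1*w_2 = 1*4*2*-3 = -24  (running total: -24)
T_{121}*u_1*v_2*w_1 = 1*4*-3*0 = 0  (running total: -24)
T_{122}*u_1*v_2*w_2 = -2*4*-3*-3 = -72  (running total: -96)
T_{211}*u_2*v_1*w_1 = 2*-3*2*0 = 0  (running total: -96)
T_{212}*u_2*v_1*w_2 = 0*-3*2*-3 = 0  (running total: -96)
T_{221}*u_2*v_2*w_1 = 0*-3*-3*0 = 0  (running total: -96)
T_{222}*u_2*v_2*w_2 = -2*-3*-3*-3 = 54  (running total: -42)
S = -42

-42


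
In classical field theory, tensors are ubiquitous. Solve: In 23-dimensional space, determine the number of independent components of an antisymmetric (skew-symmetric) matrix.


An antisymmetric rank-2 tensor satisfies A_{ij} = -A_{ji}, so diagonal entries are zero.
The independent components are the upper-triangular entries: C(n, 2) = n(n-1)/2.
n = 23
C(23, 2) = 23 * 22 / 2 = 506 / 2 = 253

253


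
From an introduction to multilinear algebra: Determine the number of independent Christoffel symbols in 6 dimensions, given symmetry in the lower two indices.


Christoffel symbols Gamma^k_{ij} are symmetric in i,j, so there are d * d(d+1)/2 independent symbols.
d = 6
d(d+1)/2 = 6 * 7 / 2 = 21
Total = 6 * 21 = 126

126


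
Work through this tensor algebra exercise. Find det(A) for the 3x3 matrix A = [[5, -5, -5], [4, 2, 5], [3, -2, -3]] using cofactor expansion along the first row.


Expanding along the first row, det(A) = a11*M_11 - a12*M_12 + a13*M_13, where M_1j is the (1,j) minor.
Minor M_11 = 2*-3 - 5*-2 = 4
Minor M_12 = 4*-3 - 5*3 = -27
Minor M_13 = 4*-2 - 2*3 = -14
det = 5*(4) - -5*(-27) + -5*(-14)
    = 20 - 135 + 70
    = -45

-45


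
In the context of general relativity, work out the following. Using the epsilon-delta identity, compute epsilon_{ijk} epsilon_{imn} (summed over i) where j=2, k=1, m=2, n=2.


Using the identity: epsilon_{ijk} epsilon_{imn} = delta_{jm} delta_{kn} - delta_{jn} delta_{km}.
delta_{22} = 1
delta_{12} = 0
delta_{22} = 1
delta_{12} = 0
Result = 1 * 0 - 1 * 0 = 0 - 0 = 0

0


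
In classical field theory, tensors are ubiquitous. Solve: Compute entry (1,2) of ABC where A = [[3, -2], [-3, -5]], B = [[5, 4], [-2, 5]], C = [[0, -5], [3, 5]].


(ABC)_{12} = sum_m (AB)_{1m} C_{m2}. First compute row 1 of AB.
(AB)_{11} = 3*5 + -2*-2 = 19
(AB)_{12} = 3*4 + -2*5 = 2
Now contract with column 2 of C:
(AB)_{11} * C_{12} = 19 * -5 = -95
(AB)_{12} * C_{22} = 2 * 5 = 10
(ABC)_{12} = -95 + 10 = -85

-85


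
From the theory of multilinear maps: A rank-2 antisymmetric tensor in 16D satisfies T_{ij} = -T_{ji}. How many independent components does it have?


An antisymmetric rank-2 tensor satisfies A_{ij} = -A_{ji}, so diagonal entries are zero.
The independent components are the upper-triangular entries: C(n, 2) = n(n-1)/2.
n = 16
C(16, 2) = 16 * 15 / 2 = 240 / 2 = 120

120


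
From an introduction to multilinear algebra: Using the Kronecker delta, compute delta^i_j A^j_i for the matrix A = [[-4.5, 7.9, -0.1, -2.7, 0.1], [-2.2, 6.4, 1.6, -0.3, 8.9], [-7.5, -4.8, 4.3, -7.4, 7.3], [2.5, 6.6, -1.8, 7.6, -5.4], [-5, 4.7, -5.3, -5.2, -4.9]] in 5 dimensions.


The contraction (trace) of a rank-2 tensor is the sum of its diagonal elements.
Diagonal entries: A[1,1] = -4.5, A[2,2] = 6.4, A[3,3] = 4.3, A[4,4] = 7.6, A[5,5] = -4.9
Tr(A) = -4.5 + 6.4 + 4.3 + 7.6 + -4.9 = 8.9

8.9


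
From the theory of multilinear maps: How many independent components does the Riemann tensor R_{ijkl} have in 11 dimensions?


The Riemann tensor in d dimensions has d^2(d^2 - 1)/12 independent components.
d = 11, so d^2 = 121
d^2 - 1 = 120
d^2(d^2 - 1) = 121 * 120 = 14520
Divide by 12: 14520 / 12 = 1210

1210


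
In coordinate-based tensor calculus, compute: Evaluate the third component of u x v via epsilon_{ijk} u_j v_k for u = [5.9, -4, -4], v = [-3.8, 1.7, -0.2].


(u x v)_3 = sum_{j,k} epsilon_{3jk} u_j v_k. Only permutations of (1,2,3) contribute; the two non-zero terms are:
eps_{312} u_1 v_2 = 1 * 5.9 * 1.7 = 10.03
eps_{321} u_2 v_1 = -1 * -4 * -3.8 = -15.2
(u x v)_3 = -5.17

-5.17


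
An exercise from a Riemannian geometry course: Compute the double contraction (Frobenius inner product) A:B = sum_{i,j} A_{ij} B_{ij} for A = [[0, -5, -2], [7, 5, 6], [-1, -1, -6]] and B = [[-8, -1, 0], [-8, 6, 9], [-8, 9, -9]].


A:B = sum over all i,j of A_{ij} * B_{ij}.
Row 1: 0*-8=0, -5*-1=5, -2*0=0 => row sum = 5
Row 2: 7*-8=-56, 5*6=30, 6*9=54 => row sum = 28
Row 3: -1*-8=8, -1*9=-9, -6*-9=54 => row sum = 53
Total = 5 + 28 + 53 = 86

86


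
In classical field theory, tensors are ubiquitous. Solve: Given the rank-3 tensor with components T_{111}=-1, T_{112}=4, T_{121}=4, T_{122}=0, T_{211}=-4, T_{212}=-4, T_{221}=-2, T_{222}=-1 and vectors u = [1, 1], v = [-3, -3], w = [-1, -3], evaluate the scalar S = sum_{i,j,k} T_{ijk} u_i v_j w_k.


S = sum over i,j,k of T_{ijk} u_i v_j w_k. Expanding all 8 terms:
T_{111}*u_1*v_1*w_1 = -1*1*-3*-1 = -3  (running total: -3)
T_{112}*u_1*v_1*w_2 = 4*1*-3*-3 = 36  (running total: 33)
T_{121}*u_1*v_2*w_1 = 4*1*-3*-1 = 12  (running total: 45)
T_{122}*u_1*v_2*w_2 = 0*1*-3*-3 = 0  (running total: 45)
T_{211}*u_2*v_1*w_1 = -4*1*-3*-1 = -12  (running total: 33)
T_{212}*u_2*v_1*w_2 = -4*1*-3*-3 = -36  (running total: -3)
T_{221}*u_2*v_2*w_1 = -2*1*-3*-1 = -6  (running total: -9)
T_{222}*u_2*v_2*w_2 = -1*1*-3*-3 = -9  (running total: -18)
S = -18

-18


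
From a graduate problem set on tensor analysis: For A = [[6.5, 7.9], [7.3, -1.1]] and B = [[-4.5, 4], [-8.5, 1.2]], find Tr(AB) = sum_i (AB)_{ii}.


Tr(AB) = sum_i (AB)_{ii} where (AB)_{ii} = sum_k A_{ik} B_{ki}.
(AB)_{11} = 6.5*-4.5 + 7.9*-8.5 = -96.4
(AB)_{22} = 7.3*4 + -1.1*1.2 = 27.88
Tr(AB) = -96.4 + 27.88 = -68.52

-68.52


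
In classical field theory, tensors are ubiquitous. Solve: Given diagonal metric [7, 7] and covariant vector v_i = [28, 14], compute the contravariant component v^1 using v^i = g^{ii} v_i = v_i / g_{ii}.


To raise an index with a diagonal metric: v^i = v_i / g_{ii}.
For index 1: v_1 = 28, g_{11} = 7
v^1 = 28 / 7 = 4

4


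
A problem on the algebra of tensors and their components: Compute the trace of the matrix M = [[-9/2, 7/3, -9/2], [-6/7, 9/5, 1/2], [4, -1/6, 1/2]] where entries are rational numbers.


The trace is the sum of diagonal entries.
Diagonal: M[1,1] = -9/2, M[2,2] = 9/5, M[3,3] = 1/2
Tr(M) = -9/2 + 9/5 + 1/2
Computing step by step:
After adding M[1,1]: -9/2
After adding M[2,2]: -27/10
After adding M[3,3]: -11/5
Tr(M) = -11/5

-11/5


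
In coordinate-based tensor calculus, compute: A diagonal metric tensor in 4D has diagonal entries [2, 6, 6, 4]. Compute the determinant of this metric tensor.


For a diagonal metric, the determinant is the product of diagonal entries.
Diagonal entries: 2, 6, 6, 4
det(g) = 2 * 6 * 6 * 4 = 288

288


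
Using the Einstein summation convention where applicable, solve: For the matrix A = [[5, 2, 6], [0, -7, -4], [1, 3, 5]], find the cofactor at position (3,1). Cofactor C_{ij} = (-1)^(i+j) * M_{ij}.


To find cofactor C_{31}, delete row 3 and column 1.
The resulting 2x2 submatrix is: [[2, 6], [-7, -4]]
Minor M_{31} = 2*-4 - 6*-7
  = -8 - -42 = 34
Sign = (-1)^(3+1) = (-1)^4 = 1
Cofactor C_{31} = 1 * 34 = 34

34


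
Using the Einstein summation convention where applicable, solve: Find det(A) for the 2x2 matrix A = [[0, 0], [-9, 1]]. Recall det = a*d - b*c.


For a 2x2 matrix [[a, b], [c, d]], det = a*d - b*c.
a = 0, b = 0, c = -9, d = 1
a*d = 0 * 1 = 0
b*c = 0 * -9 = 0
det = 0 - 0 = 0

0


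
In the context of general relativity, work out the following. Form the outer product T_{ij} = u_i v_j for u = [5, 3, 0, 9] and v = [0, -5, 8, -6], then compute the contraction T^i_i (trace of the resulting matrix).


The outer product gives T_{ij} = u_i v_j.
The trace (contraction) is Tr(T) = sum_i T_{ii} = sum_i u_i v_i.
Diagonal entries:
T_{11} = u_1 * v_1 = 5 * 0 = 0
T_{22} = u_2 * v_2 = 3 * -5 = -15
T_{33} = u_3 * v_3 = 0 * 8 = 0
T_{44} = u_4 * v_4 = 9 * -6 = -54
Tr(T) = 0 + -15 + 0 + -54 = -69

-69


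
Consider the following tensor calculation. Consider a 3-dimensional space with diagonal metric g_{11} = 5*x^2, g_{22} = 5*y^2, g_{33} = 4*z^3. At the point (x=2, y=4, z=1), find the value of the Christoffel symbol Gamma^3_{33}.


For a diagonal metric, Gamma^k_{ij} = (1/2) g^{kk} (dg_{ik}/dx_j + dg_{jk}/dx_i - dg_{ij}/dx_k).
The metric is diagonal, so g_{ab} = 0 for a != b.
At the given point: g_{11} = 20, g_{22} = 80, g_{33} = 4
g^{33} = 1/4
dg_{33}/dx_3 = dg_{33}/dx_3 = 12
dg_{33}/dx_3 = dg_{33}/dx_3 = 12
dg_{33}/dx_3 = dg_{33}/dx_3 = 12
Numerator = 12 + 12 - 12 = 12
Gamma^3_{33} = 12 / (2 * 4) = 3/2

3/2


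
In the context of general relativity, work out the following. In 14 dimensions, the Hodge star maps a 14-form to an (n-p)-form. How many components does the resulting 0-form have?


The Hodge dual of a p-form on an n-dimensional manifold is an (n-p)-form.
n = 14, p = 14, so dual degree = 14 - 14 = 0
The number of components is C(n, n-p) = C(14, 0) = 1

1


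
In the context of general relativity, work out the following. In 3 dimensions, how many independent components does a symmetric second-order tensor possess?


A symmetric rank-2 tensor in d dimensions has d(d+1)/2 independent components.
d = 3
d(d+1)/2 = 3 * 4 / 2 = 12 / 2 = 6

6
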